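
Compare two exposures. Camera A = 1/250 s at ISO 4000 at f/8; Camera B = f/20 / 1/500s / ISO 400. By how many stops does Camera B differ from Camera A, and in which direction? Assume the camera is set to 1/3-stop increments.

7 stops darker

Aperture: f/8 → f/9 → f/10 → f/11 → f/13 → f/14 → f/16 → f/18 → f/20 — 2 2/3 stops stopped down (darker).
Shutter speed: 1/250 → 1/320 → 1/400 → 1/500 — 1 stop shorter (darker).
ISO: 4000 → 3200 → 2500 → 2000 → 1600 → 1250 → 1000 → 800 → 640 → 500 → 400 — 3 1/3 stops lower (darker).
Net: −2 2/3 −1 −3 1/3 = −7 stops.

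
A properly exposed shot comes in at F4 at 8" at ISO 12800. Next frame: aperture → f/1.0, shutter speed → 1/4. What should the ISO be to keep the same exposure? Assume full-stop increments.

Aperture: f/4 → f/2.8 → f/2 → f/1.4 → f/1.0 — 4 stops opened up (brighter).
Shutter speed: 8 → 4 → 2 → 1 → 1/2 → 1/4 — 5 stops faster (darker).
Net change so far: 1 stop darker. Offset with the ISO: 12800 → 25600.

ISO 25600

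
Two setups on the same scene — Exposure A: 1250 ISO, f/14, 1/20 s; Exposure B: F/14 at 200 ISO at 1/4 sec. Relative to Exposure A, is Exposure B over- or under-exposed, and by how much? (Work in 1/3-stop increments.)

1/3 stop darker

Aperture: unchanged.
Shutter speed: 1/20 → 1/15 → 1/13 → 1/10 → 1/8 → 1/6 → 1/5 → 1/4 — 2 1/3 stops slower (brighter).
ISO: 1250 → 1000 → 800 → 640 → 500 → 400 → 320 → 250 → 200 — 2 2/3 stops lower (darker).
Net: +2 1/3 −2 2/3 = −1/3 stops.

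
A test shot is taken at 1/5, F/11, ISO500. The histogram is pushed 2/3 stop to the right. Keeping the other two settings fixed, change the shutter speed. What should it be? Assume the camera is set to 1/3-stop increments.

1/8s

Overexposed by 2/3 stop → need 2/3 stop darker.
Shutter speed: 1/5 → 1/6 → 1/8.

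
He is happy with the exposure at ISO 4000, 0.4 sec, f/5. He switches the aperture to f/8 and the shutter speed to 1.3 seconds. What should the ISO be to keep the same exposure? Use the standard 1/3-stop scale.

ISO 3200

Aperture: f/5 → f/5.6 → f/6.3 → f/7.1 → f/8 — 1 1/3 stops stopped down (darker).
Shutter speed: 0.4 → 0.5 → 0.6 → 0.8 → 1 → 1.3 — 1 2/3 stops longer (brighter).
Net change so far: 1/3 stop brighter. Offset with the ISO: 4000 → 3200.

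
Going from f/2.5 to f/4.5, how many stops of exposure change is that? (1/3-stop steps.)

1 2/3 stops

f/2.5 → f/2.8 → f/3.2 → f/3.5 → f/4 → f/4.5 — count the steps: 5 third-stops = 1 2/3 stops.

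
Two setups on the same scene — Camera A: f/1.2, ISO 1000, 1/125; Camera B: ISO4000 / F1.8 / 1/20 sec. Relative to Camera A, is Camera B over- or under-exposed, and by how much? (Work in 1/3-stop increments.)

3 2/3 stops brighter

Aperture: f/1.2 → f/1.4 → f/1.6 → f/1.8 — 1 stop stopped down (darker).
Shutter speed: 1/125 → 1/100 → 1/80 → 1/60 → 1/50 → 1/40 → 1/30 → 1/25 → 1/20 — 2 2/3 stops longer (brighter).
ISO: 1000 → 1250 → 1600 → 2000 → 2500 → 3200 → 4000 — 2 stops higher (brighter).
Net: −1 +2 2/3 +2 = +3 2/3 stops.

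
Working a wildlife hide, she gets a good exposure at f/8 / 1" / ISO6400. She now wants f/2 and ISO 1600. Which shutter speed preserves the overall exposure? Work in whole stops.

1/4s

Aperture: f/8 → f/5.6 → f/4 → f/2.8 → f/2 — 4 stops larger aperture (brighter).
ISO: 6400 → 3200 → 1600 — 2 stops lower (darker).
Net change so far: 2 stops brighter. Offset with the shutter speed: 1 → 1/2 → 1/4.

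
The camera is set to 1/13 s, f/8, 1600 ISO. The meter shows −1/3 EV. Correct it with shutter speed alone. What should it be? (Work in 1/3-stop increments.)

1/10s

Underexposed by 1/3 stop → need 1/3 stop brighter.
Shutter speed: 1/13 → 1/10.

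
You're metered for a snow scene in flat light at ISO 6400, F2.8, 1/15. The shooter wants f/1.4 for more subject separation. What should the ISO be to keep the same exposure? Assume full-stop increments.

Aperture: f/2.8 → f/2 → f/1.4 — 2 stops wider (brighter).
Need 2 stops darker from the ISO: 6400 → 3200 → 1600.

ISO 1600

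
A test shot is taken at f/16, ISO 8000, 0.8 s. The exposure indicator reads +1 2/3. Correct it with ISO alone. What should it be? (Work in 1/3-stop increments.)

Overexposed by 1 2/3 stops → need 1 2/3 stops darker.
ISO: 8000 → 6400 → 5000 → 4000 → 3200 → 2500.

ISO 2500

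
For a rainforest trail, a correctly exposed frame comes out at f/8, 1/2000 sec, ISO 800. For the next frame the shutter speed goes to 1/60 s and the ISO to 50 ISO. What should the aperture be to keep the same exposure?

Shutter speed: 1/2000 → 1/1000 → 1/500 → 1/250 → 1/125 → 1/60 — 5 stops slower (brighter).
ISO: 800 → 400 → 200 → 100 → 50 — 4 stops lower (darker).
Net change so far: 1 stop brighter. Offset with the aperture: f/8 → f/11.

f/11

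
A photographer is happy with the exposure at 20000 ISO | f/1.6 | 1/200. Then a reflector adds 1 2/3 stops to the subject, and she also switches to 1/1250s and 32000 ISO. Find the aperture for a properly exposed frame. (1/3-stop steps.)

Scene light: 1 2/3 stops brighter.
Shutter speed: 1/200 → 1/250 → 1/320 → 1/400 → 1/500 → 1/640 → 1/800 → 1/1000 → 1/1250 — 2 2/3 stops faster (darker).
ISO: 20000 → 25600 → 32000 — 2/3 stop higher (brighter).
Net so far: 1/3 stop darker. Aperture: f/1.6 → f/1.4.

f/1.4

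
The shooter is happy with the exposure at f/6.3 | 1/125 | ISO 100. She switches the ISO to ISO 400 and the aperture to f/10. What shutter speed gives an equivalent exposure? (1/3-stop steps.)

ISO: 100 → 125 → 160 → 200 → 250 → 320 → 400 — 2 stops raised (brighter).
Aperture: f/6.3 → f/7.1 → f/8 → f/9 → f/10 — 1 1/3 stops narrower (darker).
Net change so far: 2/3 stop brighter. Offset with the shutter speed: 1/125 → 1/160 → 1/200.

1/200s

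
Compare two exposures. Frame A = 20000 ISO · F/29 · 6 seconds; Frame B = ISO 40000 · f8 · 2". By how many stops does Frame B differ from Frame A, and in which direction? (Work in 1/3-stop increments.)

Aperture: f/29 → f/25 → f/22 → f/20 → f/18 → f/16 → f/14 → f/13 → f/11 → f/10 → f/9 → f/8 — 3 2/3 stops larger aperture (brighter).
Shutter speed: 6 → 5 → 4 → 3.2 → 2.5 → 2 — 1 2/3 stops faster (darker).
ISO: 20000 → 25600 → 32000 → 40000 — 1 stop raised (brighter).
Net: +3 2/3 −1 2/3 +1 = +3 stops.

3 stops brighter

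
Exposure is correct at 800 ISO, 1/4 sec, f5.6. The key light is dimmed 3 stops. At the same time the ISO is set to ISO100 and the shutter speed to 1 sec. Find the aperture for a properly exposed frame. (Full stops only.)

f/1.4

Scene light: 3 stops darker.
ISO: 800 → 400 → 200 → 100 — 3 stops dropped (darker).
Shutter speed: 1/4 → 1/2 → 1 — 2 stops longer (brighter).
Net so far: 4 stops darker. Aperture: f/5.6 → f/4 → f/2.8 → f/2 → f/1.4.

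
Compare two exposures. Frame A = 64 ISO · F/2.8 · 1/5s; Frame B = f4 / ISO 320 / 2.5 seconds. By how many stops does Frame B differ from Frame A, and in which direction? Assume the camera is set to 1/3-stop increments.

5 stops brighter

Aperture: f/2.8 → f/3.2 → f/3.5 → f/4 — 1 stop narrower (darker).
Shutter speed: 1/5 → 1/4 → 0.3 → 0.4 → 0.5 → 0.6 → 0.8 → 1 → 1.3 → 1.6 → 2 → 2.5 — 3 2/3 stops slower (brighter).
ISO: 64 → 80 → 100 → 125 → 160 → 200 → 250 → 320 — 2 1/3 stops raised (brighter).
Net: −1 +3 2/3 +2 1/3 = +5 stops.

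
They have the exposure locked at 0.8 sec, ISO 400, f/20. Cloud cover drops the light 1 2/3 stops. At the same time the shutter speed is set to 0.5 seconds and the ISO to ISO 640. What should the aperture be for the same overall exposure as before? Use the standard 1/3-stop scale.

f/11

Scene light: 1 2/3 stops darker.
Shutter speed: 0.8 → 0.6 → 0.5 — 2/3 stop shorter (darker).
ISO: 400 → 500 → 640 — 2/3 stop raised (brighter).
Net so far: 1 2/3 stops darker. Aperture: f/20 → f/18 → f/16 → f/14 → f/13 → f/11.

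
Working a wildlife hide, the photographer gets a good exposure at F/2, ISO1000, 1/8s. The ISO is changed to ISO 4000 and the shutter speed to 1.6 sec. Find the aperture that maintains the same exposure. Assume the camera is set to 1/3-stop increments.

f/14

ISO: 1000 → 1250 → 1600 → 2000 → 2500 → 3200 → 4000 — 2 stops higher (brighter).
Shutter speed: 1/8 → 1/6 → 1/5 → 1/4 → 0.3 → 0.4 → 0.5 → 0.6 → 0.8 → 1 → 1.3 → 1.6 — 3 2/3 stops slower (brighter).
Net change so far: 5 2/3 stops brighter. Offset with the aperture: f/2 → f/2.2 → f/2.5 → f/2.8 → f/3.2 → f/3.5 → f/4 → f/4.5 → f/5 → f/5.6 → f/6.3 → f/7.1 → f/8 → f/9 → f/10 → f/11 → f/13 → f/14.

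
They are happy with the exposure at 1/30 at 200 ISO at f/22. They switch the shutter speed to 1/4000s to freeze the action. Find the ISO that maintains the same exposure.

Shutter speed: 1/30 → 1/60 → 1/125 → 1/250 → 1/500 → 1/1000 → 1/2000 → 1/4000 — 7 stops shorter (darker).
Need 7 stops brighter from the ISO: 200 → 400 → 800 → 1600 → 3200 → 6400 → 12800 → 25600.

ISO 25600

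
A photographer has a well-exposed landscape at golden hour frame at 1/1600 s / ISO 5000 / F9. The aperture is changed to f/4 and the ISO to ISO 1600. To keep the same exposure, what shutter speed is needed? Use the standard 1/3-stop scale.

1/2500s

Aperture: f/9 → f/8 → f/7.1 → f/6.3 → f/5.6 → f/5 → f/4.5 → f/4 — 2 1/3 stops opened up (brighter).
ISO: 5000 → 4000 → 3200 → 2500 → 2000 → 1600 — 1 2/3 stops dropped (darker).
Net change so far: 2/3 stop brighter. Offset with the shutter speed: 1/1600 → 1/2000 → 1/2500.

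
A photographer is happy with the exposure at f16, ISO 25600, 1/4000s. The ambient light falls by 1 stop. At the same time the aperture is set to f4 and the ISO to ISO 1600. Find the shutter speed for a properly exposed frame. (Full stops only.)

Scene light: 1 stop darker.
Aperture: f/16 → f/11 → f/8 → f/5.6 → f/4 — 4 stops larger aperture (brighter).
ISO: 25600 → 12800 → 6400 → 3200 → 1600 — 4 stops dropped (darker).
Net so far: 1 stop darker. Shutter speed: 1/4000 → 1/2000.

1/2000s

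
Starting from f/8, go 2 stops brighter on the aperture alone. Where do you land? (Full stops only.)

f/4

Aperture: f/8 → f/5.6 → f/4 — 2 stops wider (brighter).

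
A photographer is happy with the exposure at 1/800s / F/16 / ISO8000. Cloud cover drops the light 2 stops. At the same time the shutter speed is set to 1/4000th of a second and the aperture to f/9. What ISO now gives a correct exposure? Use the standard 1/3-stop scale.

ISO 51200

Scene light: 2 stops darker.
Shutter speed: 1/800 → 1/1000 → 1/1250 → 1/1600 → 1/2000 → 1/2500 → 1/3200 → 1/4000 — 2 1/3 stops faster (darker).
Aperture: f/16 → f/14 → f/13 → f/11 → f/10 → f/9 — 1 2/3 stops opened up (brighter).
Net so far: 2 2/3 stops darker. ISO: 8000 → 10000 → 12800 → 16000 → 20000 → 25600 → 32000 → 40000 → 51200.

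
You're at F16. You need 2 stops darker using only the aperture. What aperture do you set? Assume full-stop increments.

f/32

Aperture: f/16 → f/22 → f/32 — 2 stops narrower (darker).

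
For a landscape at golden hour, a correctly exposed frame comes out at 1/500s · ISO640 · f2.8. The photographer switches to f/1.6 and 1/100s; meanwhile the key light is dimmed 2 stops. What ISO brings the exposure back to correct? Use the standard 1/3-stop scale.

Scene light: 2 stops darker.
Aperture: f/2.8 → f/2.5 → f/2.2 → f/2 → f/1.8 → f/1.6 — 1 2/3 stops larger aperture (brighter).
Shutter speed: 1/500 → 1/400 → 1/320 → 1/250 → 1/200 → 1/160 → 1/125 → 1/100 — 2 1/3 stops longer (brighter).
Net so far: 2 stops brighter. ISO: 640 → 500 → 400 → 320 → 250 → 200 → 160.

ISO 160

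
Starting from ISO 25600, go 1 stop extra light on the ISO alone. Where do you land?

ISO 51200

ISO: 25600 → 51200 — 1 stop higher (brighter).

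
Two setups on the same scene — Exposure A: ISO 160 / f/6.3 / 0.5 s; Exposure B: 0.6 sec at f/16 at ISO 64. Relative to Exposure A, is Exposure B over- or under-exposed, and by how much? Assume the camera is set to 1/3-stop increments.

Aperture: f/6.3 → f/7.1 → f/8 → f/9 → f/10 → f/11 → f/13 → f/14 → f/16 — 2 2/3 stops narrower (darker).
Shutter speed: 0.5 → 0.6 — 1/3 stop slower (brighter).
ISO: 160 → 125 → 100 → 80 → 64 — 1 1/3 stops dropped (darker).
Net: −2 2/3 +1/3 −1 1/3 = −3 2/3 stops.

3 2/3 stops darker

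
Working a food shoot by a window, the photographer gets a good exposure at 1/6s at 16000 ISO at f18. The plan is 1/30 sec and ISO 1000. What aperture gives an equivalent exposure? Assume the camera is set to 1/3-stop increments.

Shutter speed: 1/6 → 1/8 → 1/10 → 1/13 → 1/15 → 1/20 → 1/25 → 1/30 — 2 1/3 stops shorter (darker).
ISO: 16000 → 12800 → 10000 → 8000 → 6400 → 5000 → 4000 → 3200 → 2500 → 2000 → 1600 → 1250 → 1000 — 4 stops dropped (darker).
Net change so far: 6 1/3 stops darker. Offset with the aperture: f/18 → f/16 → f/14 → f/13 → f/11 → f/10 → f/9 → f/8 → f/7.1 → f/6.3 → f/5.6 → f/5 → f/4.5 → f/4 → f/3.5 → f/3.2 → f/2.8 → f/2.5 → f/2.2 → f/2.

f/2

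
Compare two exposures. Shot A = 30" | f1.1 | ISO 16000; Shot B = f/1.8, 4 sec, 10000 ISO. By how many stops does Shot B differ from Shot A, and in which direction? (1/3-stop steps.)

Aperture: f/1.1 → f/1.2 → f/1.4 → f/1.6 → f/1.8 — 1 1/3 stops stopped down (darker).
Shutter speed: 30 → 25 → 20 → 15 → 13 → 10 → 8 → 6 → 5 → 4 — 3 stops shorter (darker).
ISO: 16000 → 12800 → 10000 — 2/3 stop dropped (darker).
Net: −1 1/3 −3 −2/3 = −5 stops.

5 stops darker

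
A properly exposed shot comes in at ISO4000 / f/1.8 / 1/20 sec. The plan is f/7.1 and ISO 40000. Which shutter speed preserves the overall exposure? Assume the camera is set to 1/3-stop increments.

Aperture: f/1.8 → f/2 → f/2.2 → f/2.5 → f/2.8 → f/3.2 → f/3.5 → f/4 → f/4.5 → f/5 → f/5.6 → f/6.3 → f/7.1 — 4 stops narrower (darker).
ISO: 4000 → 5000 → 6400 → 8000 → 10000 → 12800 → 16000 → 20000 → 25600 → 32000 → 40000 — 3 1/3 stops raised (brighter).
Net change so far: 2/3 stop darker. Offset with the shutter speed: 1/20 → 1/15 → 1/13.

1/13s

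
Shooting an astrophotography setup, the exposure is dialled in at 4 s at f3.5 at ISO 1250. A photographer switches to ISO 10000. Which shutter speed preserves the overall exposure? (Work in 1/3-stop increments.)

ISO: 1250 → 1600 → 2000 → 2500 → 3200 → 4000 → 5000 → 6400 → 8000 → 10000 — 3 stops higher (brighter).
Need 3 stops darker from the shutter speed: 4 → 3.2 → 2.5 → 2 → 1.6 → 1.3 → 1 → 0.8 → 0.6 → 0.5.

0.5 s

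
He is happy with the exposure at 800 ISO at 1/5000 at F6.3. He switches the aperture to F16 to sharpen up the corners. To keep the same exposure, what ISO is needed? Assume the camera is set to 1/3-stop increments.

ISO 5000

Aperture: f/6.3 → f/7.1 → f/8 → f/9 → f/10 → f/11 → f/13 → f/14 → f/16 — 2 2/3 stops narrower (darker).
Need 2 2/3 stops brighter from the ISO: 800 → 1000 → 1250 → 1600 → 2000 → 2500 → 3200 → 4000 → 5000.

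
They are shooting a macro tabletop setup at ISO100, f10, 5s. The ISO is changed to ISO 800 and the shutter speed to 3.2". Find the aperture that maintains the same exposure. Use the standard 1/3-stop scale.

f/22

ISO: 100 → 125 → 160 → 200 → 250 → 320 → 400 → 500 → 640 → 800 — 3 stops higher (brighter).
Shutter speed: 5 → 4 → 3.2 — 2/3 stop faster (darker).
Net change so far: 2 1/3 stops brighter. Offset with the aperture: f/10 → f/11 → f/13 → f/14 → f/16 → f/18 → f/20 → f/22.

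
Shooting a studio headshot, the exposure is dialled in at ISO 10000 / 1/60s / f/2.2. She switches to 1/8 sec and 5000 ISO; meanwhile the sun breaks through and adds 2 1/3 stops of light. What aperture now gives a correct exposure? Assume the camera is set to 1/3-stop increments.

Scene light: 2 1/3 stops brighter.
Shutter speed: 1/60 → 1/50 → 1/40 → 1/30 → 1/25 → 1/20 → 1/15 → 1/13 → 1/10 → 1/8 — 3 stops slower (brighter).
ISO: 10000 → 8000 → 6400 → 5000 — 1 stop dropped (darker).
Net so far: 4 1/3 stops brighter. Aperture: f/2.2 → f/2.5 → f/2.8 → f/3.2 → f/3.5 → f/4 → f/4.5 → f/5 → f/5.6 → f/6.3 → f/7.1 → f/8 → f/9 → f/10.

f/10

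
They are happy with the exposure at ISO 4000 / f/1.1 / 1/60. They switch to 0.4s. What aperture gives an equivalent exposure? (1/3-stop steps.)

Shutter speed: 1/60 → 1/50 → 1/40 → 1/30 → 1/25 → 1/20 → 1/15 → 1/13 → 1/10 → 1/8 → 1/6 → 1/5 → 1/4 → 0.3 → 0.4 — 4 2/3 stops slower (brighter).
Need 4 2/3 stops darker from the aperture: f/1.1 → f/1.2 → f/1.4 → f/1.6 → f/1.8 → f/2 → f/2.2 → f/2.5 → f/2.8 → f/3.2 → f/3.5 → f/4 → f/4.5 → f/5 → f/5.6.

f/5.6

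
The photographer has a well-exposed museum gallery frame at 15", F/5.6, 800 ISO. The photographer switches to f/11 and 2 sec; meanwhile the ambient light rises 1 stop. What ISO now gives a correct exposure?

ISO 12800

Scene light: 1 stop brighter.
Aperture: f/5.6 → f/8 → f/11 — 2 stops stopped down (darker).
Shutter speed: 15 → 8 → 4 → 2 — 3 stops faster (darker).
Net so far: 4 stops darker. ISO: 800 → 1600 → 3200 → 6400 → 12800.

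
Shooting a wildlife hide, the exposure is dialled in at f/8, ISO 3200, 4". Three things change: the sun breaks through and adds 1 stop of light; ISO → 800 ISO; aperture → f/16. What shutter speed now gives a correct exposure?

30 s

Scene light: 1 stop brighter.
ISO: 3200 → 1600 → 800 — 2 stops lower (darker).
Aperture: f/8 → f/11 → f/16 — 2 stops smaller aperture (darker).
Net so far: 3 stops darker. Shutter speed: 4 → 8 → 15 → 30.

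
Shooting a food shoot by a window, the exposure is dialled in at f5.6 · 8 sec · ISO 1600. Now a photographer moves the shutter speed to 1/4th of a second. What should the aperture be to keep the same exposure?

f/1.0

Shutter speed: 8 → 4 → 2 → 1 → 1/2 → 1/4 — 5 stops faster (darker).
Need 5 stops brighter from the aperture: f/5.6 → f/4 → f/2.8 → f/2 → f/1.4 → f/1.0.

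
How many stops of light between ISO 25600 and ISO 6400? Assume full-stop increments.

2 stops

25600 → 12800 → 6400 — count the steps: 2 stops.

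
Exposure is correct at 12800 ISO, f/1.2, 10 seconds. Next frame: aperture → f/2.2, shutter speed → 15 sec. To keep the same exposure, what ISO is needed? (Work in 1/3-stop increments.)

Aperture: f/1.2 → f/1.4 → f/1.6 → f/1.8 → f/2 → f/2.2 — 1 2/3 stops stopped down (darker).
Shutter speed: 10 → 13 → 15 — 2/3 stop slower (brighter).
Net change so far: 1 stop darker. Offset with the ISO: 12800 → 16000 → 20000 → 25600.

ISO 25600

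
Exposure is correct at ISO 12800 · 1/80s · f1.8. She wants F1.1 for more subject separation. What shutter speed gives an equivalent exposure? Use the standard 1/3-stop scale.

Aperture: f/1.8 → f/1.6 → f/1.4 → f/1.2 → f/1.1 — 1 1/3 stops wider (brighter).
Need 1 1/3 stops darker from the shutter speed: 1/80 → 1/100 → 1/125 → 1/160 → 1/200.

1/200s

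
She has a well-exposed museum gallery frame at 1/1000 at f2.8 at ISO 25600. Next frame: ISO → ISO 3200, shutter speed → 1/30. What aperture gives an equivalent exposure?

ISO: 25600 → 12800 → 6400 → 3200 — 3 stops lower (darker).
Shutter speed: 1/1000 → 1/500 → 1/250 → 1/125 → 1/60 → 1/30 — 5 stops slower (brighter).
Net change so far: 2 stops brighter. Offset with the aperture: f/2.8 → f/4 → f/5.6.

f/5.6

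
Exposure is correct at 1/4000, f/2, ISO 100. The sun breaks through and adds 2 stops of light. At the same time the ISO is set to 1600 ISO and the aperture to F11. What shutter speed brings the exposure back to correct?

1/8000s

Scene light: 2 stops brighter.
ISO: 100 → 200 → 400 → 800 → 1600 — 4 stops higher (brighter).
Aperture: f/2 → f/2.8 → f/4 → f/5.6 → f/8 → f/11 — 5 stops smaller aperture (darker).
Net so far: 1 stop brighter. Shutter speed: 1/4000 → 1/8000.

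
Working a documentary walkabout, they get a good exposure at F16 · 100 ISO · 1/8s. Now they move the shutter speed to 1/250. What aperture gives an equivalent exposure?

f/2.8

Shutter speed: 1/8 → 1/15 → 1/30 → 1/60 → 1/125 → 1/250 — 5 stops faster (darker).
Need 5 stops brighter from the aperture: f/16 → f/11 → f/8 → f/5.6 → f/4 → f/2.8.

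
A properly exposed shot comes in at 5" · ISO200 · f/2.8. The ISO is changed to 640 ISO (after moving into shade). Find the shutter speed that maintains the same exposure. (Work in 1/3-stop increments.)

ISO: 200 → 250 → 320 → 400 → 500 → 640 — 1 2/3 stops higher (brighter).
Need 1 2/3 stops darker from the shutter speed: 5 → 4 → 3.2 → 2.5 → 2 → 1.6.

1.6 s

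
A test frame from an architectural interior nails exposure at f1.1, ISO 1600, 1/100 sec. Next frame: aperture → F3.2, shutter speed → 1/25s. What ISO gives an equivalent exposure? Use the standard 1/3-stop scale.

Aperture: f/1.1 → f/1.2 → f/1.4 → f/1.6 → f/1.8 → f/2 → f/2.2 → f/2.5 → f/2.8 → f/3.2 — 3 stops stopped down (darker).
Shutter speed: 1/100 → 1/80 → 1/60 → 1/50 → 1/40 → 1/30 → 1/25 — 2 stops slower (brighter).
Net change so far: 1 stop darker. Offset with the ISO: 1600 → 2000 → 2500 → 3200.

ISO 3200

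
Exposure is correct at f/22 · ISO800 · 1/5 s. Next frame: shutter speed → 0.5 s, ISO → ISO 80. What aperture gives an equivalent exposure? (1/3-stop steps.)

Shutter speed: 1/5 → 1/4 → 0.3 → 0.4 → 0.5 — 1 1/3 stops slower (brighter).
ISO: 800 → 640 → 500 → 400 → 320 → 250 → 200 → 160 → 125 → 100 → 80 — 3 1/3 stops dropped (darker).
Net change so far: 2 stops darker. Offset with the aperture: f/22 → f/20 → f/18 → f/16 → f/14 → f/13 → f/11.

f/11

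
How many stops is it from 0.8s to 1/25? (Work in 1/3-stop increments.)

4 1/3 stops

0.8 → 0.6 → 0.5 → 0.4 → 0.3 → 1/4 → 1/5 → 1/6 → 1/8 → 1/10 → 1/13 → 1/15 → 1/20 → 1/25 — count the steps: 13 third-stops = 4 1/3 stops.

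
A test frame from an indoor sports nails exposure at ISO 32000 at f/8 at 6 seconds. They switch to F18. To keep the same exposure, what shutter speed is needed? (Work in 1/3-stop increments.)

30 s

Aperture: f/8 → f/9 → f/10 → f/11 → f/13 → f/14 → f/16 → f/18 — 2 1/3 stops stopped down (darker).
Need 2 1/3 stops brighter from the shutter speed: 6 → 8 → 10 → 13 → 15 → 20 → 25 → 30.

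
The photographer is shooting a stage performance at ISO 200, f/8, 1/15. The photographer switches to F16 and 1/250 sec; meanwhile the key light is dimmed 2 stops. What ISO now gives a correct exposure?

ISO 51200

Scene light: 2 stops darker.
Aperture: f/8 → f/11 → f/16 — 2 stops stopped down (darker).
Shutter speed: 1/15 → 1/30 → 1/60 → 1/125 → 1/250 — 4 stops shorter (darker).
Net so far: 8 stops darker. ISO: 200 → 400 → 800 → 1600 → 3200 → 6400 → 12800 → 25600 → 51200.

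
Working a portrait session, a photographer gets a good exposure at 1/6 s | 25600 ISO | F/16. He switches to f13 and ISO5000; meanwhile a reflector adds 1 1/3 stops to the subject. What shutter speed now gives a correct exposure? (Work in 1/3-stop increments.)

Scene light: 1 1/3 stops brighter.
Aperture: f/16 → f/14 → f/13 — 2/3 stop wider (brighter).
ISO: 25600 → 20000 → 16000 → 12800 → 10000 → 8000 → 6400 → 5000 — 2 1/3 stops lower (darker).
Net so far: 1/3 stop darker. Shutter speed: 1/6 → 1/5.

1/5s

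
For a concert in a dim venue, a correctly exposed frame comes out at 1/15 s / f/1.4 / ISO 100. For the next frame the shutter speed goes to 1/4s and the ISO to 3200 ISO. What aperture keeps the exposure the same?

Shutter speed: 1/15 → 1/8 → 1/4 — 2 stops longer (brighter).
ISO: 100 → 200 → 400 → 800 → 1600 → 3200 — 5 stops higher (brighter).
Net change so far: 7 stops brighter. Offset with the aperture: f/1.4 → f/2 → f/2.8 → f/4 → f/5.6 → f/8 → f/11 → f/16.

f/16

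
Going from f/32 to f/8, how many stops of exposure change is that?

f/32 → f/22 → f/16 → f/11 → f/8 — count the steps: 4 stops.

4 stops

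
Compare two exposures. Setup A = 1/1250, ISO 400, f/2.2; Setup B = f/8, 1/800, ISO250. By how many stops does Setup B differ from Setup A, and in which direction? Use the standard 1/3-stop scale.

3 2/3 stops darker

Aperture: f/2.2 → f/2.5 → f/2.8 → f/3.2 → f/3.5 → f/4 → f/4.5 → f/5 → f/5.6 → f/6.3 → f/7.1 → f/8 — 3 2/3 stops narrower (darker).
Shutter speed: 1/1250 → 1/1000 → 1/800 — 2/3 stop longer (brighter).
ISO: 400 → 320 → 250 — 2/3 stop dropped (darker).
Net: −3 2/3 +2/3 −2/3 = −3 2/3 stops.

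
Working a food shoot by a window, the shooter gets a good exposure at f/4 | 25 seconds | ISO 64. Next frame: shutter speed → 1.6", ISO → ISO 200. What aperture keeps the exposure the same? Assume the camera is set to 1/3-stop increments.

f/1.8

Shutter speed: 25 → 20 → 15 → 13 → 10 → 8 → 6 → 5 → 4 → 3.2 → 2.5 → 2 → 1.6 — 4 stops shorter (darker).
ISO: 64 → 80 → 100 → 125 → 160 → 200 — 1 2/3 stops raised (brighter).
Net change so far: 2 1/3 stops darker. Offset with the aperture: f/4 → f/3.5 → f/3.2 → f/2.8 → f/2.5 → f/2.2 → f/2 → f/1.8.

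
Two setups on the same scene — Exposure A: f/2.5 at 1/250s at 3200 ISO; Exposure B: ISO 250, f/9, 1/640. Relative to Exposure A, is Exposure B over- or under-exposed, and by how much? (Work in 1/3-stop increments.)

8 2/3 stops darker

Aperture: f/2.5 → f/2.8 → f/3.2 → f/3.5 → f/4 → f/4.5 → f/5 → f/5.6 → f/6.3 → f/7.1 → f/8 → f/9 — 3 2/3 stops smaller aperture (darker).
Shutter speed: 1/250 → 1/320 → 1/400 → 1/500 → 1/640 — 1 1/3 stops shorter (darker).
ISO: 3200 → 2500 → 2000 → 1600 → 1250 → 1000 → 800 → 640 → 500 → 400 → 320 → 250 — 3 2/3 stops lower (darker).
Net: −3 2/3 −1 1/3 −3 2/3 = −8 2/3 stops.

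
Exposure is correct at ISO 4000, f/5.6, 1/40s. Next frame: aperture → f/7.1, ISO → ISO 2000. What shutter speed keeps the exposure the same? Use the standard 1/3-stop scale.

Aperture: f/5.6 → f/6.3 → f/7.1 — 2/3 stop narrower (darker).
ISO: 4000 → 3200 → 2500 → 2000 — 1 stop dropped (darker).
Net change so far: 1 2/3 stops darker. Offset with the shutter speed: 1/40 → 1/30 → 1/25 → 1/20 → 1/15 → 1/13.

1/13s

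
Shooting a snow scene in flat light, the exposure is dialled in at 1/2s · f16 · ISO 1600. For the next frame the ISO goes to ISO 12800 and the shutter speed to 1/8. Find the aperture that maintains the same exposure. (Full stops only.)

ISO: 1600 → 3200 → 6400 → 12800 — 3 stops raised (brighter).
Shutter speed: 1/2 → 1/4 → 1/8 — 2 stops faster (darker).
Net change so far: 1 stop brighter. Offset with the aperture: f/16 → f/22.

f/22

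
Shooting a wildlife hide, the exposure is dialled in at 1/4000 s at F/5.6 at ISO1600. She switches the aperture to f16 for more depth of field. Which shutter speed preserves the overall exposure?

1/500s

Aperture: f/5.6 → f/8 → f/11 → f/16 — 3 stops smaller aperture (darker).
Need 3 stops brighter from the shutter speed: 1/4000 → 1/2000 → 1/1000 → 1/500.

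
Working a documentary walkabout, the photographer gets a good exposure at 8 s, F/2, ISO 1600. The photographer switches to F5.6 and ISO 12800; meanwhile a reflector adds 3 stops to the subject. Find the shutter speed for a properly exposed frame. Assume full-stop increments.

Scene light: 3 stops brighter.
Aperture: f/2 → f/2.8 → f/4 → f/5.6 — 3 stops stopped down (darker).
ISO: 1600 → 3200 → 6400 → 12800 — 3 stops raised (brighter).
Net so far: 3 stops brighter. Shutter speed: 8 → 4 → 2 → 1.

1 s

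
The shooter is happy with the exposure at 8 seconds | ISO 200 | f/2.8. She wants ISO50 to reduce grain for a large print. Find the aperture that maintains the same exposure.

f/1.4

ISO: 200 → 100 → 50 — 2 stops dropped (darker).
Need 2 stops brighter from the aperture: f/2.8 → f/2 → f/1.4.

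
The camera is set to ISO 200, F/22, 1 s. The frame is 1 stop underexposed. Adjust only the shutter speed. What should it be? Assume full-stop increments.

2 s

Underexposed by 1 stop → need 1 stop brighter.
Shutter speed: 1 → 2.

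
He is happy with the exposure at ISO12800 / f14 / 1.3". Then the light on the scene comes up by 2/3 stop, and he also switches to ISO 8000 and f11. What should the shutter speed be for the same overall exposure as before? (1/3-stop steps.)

0.8 s

Scene light: 2/3 stop brighter.
ISO: 12800 → 10000 → 8000 — 2/3 stop dropped (darker).
Aperture: f/14 → f/13 → f/11 — 2/3 stop wider (brighter).
Net so far: 2/3 stop brighter. Shutter speed: 1.3 → 1 → 0.8.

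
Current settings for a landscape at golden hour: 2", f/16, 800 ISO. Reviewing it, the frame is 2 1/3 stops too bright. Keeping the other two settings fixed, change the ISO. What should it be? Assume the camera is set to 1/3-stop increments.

Overexposed by 2 1/3 stops → need 2 1/3 stops darker.
ISO: 800 → 640 → 500 → 400 → 320 → 250 → 200 → 160.

ISO 160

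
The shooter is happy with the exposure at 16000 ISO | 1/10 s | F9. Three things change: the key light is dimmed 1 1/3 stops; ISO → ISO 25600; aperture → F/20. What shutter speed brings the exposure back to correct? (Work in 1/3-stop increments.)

Scene light: 1 1/3 stops darker.
ISO: 16000 → 20000 → 25600 — 2/3 stop raised (brighter).
Aperture: f/9 → f/10 → f/11 → f/13 → f/14 → f/16 → f/18 → f/20 — 2 1/3 stops narrower (darker).
Net so far: 3 stops darker. Shutter speed: 1/10 → 1/8 → 1/6 → 1/5 → 1/4 → 0.3 → 0.4 → 0.5 → 0.6 → 0.8.

0.8 s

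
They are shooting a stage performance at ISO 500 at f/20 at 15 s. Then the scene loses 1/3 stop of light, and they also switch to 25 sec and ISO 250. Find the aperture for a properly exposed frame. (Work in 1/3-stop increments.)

Scene light: 1/3 stop darker.
Shutter speed: 15 → 20 → 25 — 2/3 stop slower (brighter).
ISO: 500 → 400 → 320 → 250 — 1 stop dropped (darker).
Net so far: 2/3 stop darker. Aperture: f/20 → f/18 → f/16.

f/16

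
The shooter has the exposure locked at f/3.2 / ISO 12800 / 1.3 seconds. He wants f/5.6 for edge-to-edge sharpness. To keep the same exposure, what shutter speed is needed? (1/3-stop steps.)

4 s

Aperture: f/3.2 → f/3.5 → f/4 → f/4.5 → f/5 → f/5.6 — 1 2/3 stops narrower (darker).
Need 1 2/3 stops brighter from the shutter speed: 1.3 → 1.6 → 2 → 2.5 → 3.2 → 4.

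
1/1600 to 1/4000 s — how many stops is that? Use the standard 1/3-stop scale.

1 1/3 stops

1/1600 → 1/2000 → 1/2500 → 1/3200 → 1/4000 — count the steps: 4 third-stops = 1 1/3 stops.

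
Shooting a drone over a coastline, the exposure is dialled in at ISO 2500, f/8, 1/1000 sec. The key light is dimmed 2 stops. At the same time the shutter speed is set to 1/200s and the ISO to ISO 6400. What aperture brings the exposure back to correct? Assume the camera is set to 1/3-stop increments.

f/14

Scene light: 2 stops darker.
Shutter speed: 1/1000 → 1/800 → 1/640 → 1/500 → 1/400 → 1/320 → 1/250 → 1/200 — 2 1/3 stops longer (brighter).
ISO: 2500 → 3200 → 4000 → 5000 → 6400 — 1 1/3 stops raised (brighter).
Net so far: 1 2/3 stops brighter. Aperture: f/8 → f/9 → f/10 → f/11 → f/13 → f/14.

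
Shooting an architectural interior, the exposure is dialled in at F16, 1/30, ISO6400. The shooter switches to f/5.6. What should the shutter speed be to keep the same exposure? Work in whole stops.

Aperture: f/16 → f/11 → f/8 → f/5.6 — 3 stops wider (brighter).
Need 3 stops darker from the shutter speed: 1/30 → 1/60 → 1/125 → 1/250.

1/250s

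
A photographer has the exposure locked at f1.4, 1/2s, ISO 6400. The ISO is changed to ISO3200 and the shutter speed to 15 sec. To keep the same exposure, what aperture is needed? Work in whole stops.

ISO: 6400 → 3200 — 1 stop lower (darker).
Shutter speed: 1/2 → 1 → 2 → 4 → 8 → 15 — 5 stops slower (brighter).
Net change so far: 4 stops brighter. Offset with the aperture: f/1.4 → f/2 → f/2.8 → f/4 → f/5.6.

f/5.6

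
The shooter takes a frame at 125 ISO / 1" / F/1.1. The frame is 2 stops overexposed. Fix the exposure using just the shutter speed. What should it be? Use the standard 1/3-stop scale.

1/4s

Overexposed by 2 stops → need 2 stops darker.
Shutter speed: 1 → 0.8 → 0.6 → 0.5 → 0.4 → 0.3 → 1/4.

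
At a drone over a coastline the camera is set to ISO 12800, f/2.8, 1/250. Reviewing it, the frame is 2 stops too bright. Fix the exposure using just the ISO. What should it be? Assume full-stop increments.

Overexposed by 2 stops → need 2 stops darker.
ISO: 12800 → 6400 → 3200.

ISO 3200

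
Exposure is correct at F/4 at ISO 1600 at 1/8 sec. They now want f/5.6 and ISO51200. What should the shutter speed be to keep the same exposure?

Aperture: f/4 → f/5.6 — 1 stop stopped down (darker).
ISO: 1600 → 3200 → 6400 → 12800 → 25600 → 51200 — 5 stops raised (brighter).
Net change so far: 4 stops brighter. Offset with the shutter speed: 1/8 → 1/15 → 1/30 → 1/60 → 1/125.

1/125s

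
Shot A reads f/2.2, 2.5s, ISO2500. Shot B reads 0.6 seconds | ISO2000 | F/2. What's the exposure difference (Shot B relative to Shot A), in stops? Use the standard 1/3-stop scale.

2 stops darker

Aperture: f/2.2 → f/2 — 1/3 stop wider (brighter).
Shutter speed: 2.5 → 2 → 1.6 → 1.3 → 1 → 0.8 → 0.6 — 2 stops shorter (darker).
ISO: 2500 → 2000 — 1/3 stop dropped (darker).
Net: +1/3 −2 −1/3 = −2 stops.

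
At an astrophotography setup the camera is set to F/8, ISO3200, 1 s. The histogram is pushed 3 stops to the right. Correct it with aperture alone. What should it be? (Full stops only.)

Overexposed by 3 stops → need 3 stops darker.
Aperture: f/8 → f/11 → f/16 → f/22.

f/22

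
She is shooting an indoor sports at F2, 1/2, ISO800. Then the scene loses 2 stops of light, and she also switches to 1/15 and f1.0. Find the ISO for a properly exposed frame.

Scene light: 2 stops darker.
Shutter speed: 1/2 → 1/4 → 1/8 → 1/15 — 3 stops faster (darker).
Aperture: f/2 → f/1.4 → f/1.0 — 2 stops opened up (brighter).
Net so far: 3 stops darker. ISO: 800 → 1600 → 3200 → 6400.

ISO 6400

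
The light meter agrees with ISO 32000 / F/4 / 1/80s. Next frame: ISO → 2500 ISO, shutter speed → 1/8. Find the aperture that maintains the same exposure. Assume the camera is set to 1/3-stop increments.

f/3.5

ISO: 32000 → 25600 → 20000 → 16000 → 12800 → 10000 → 8000 → 6400 → 5000 → 4000 → 3200 → 2500 — 3 2/3 stops lower (darker).
Shutter speed: 1/80 → 1/60 → 1/50 → 1/40 → 1/30 → 1/25 → 1/20 → 1/15 → 1/13 → 1/10 → 1/8 — 3 1/3 stops slower (brighter).
Net change so far: 1/3 stop darker. Offset with the aperture: f/4 → f/3.5.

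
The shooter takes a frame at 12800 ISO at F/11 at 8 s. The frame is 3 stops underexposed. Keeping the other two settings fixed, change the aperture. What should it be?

Underexposed by 3 stops → need 3 stops brighter.
Aperture: f/11 → f/8 → f/5.6 → f/4.

f/4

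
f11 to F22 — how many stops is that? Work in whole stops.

2 stops

f/11 → f/16 → f/22 — count the steps: 2 stops.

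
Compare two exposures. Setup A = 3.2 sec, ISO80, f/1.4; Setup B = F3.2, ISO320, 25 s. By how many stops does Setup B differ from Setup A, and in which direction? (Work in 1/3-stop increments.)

Aperture: f/1.4 → f/1.6 → f/1.8 → f/2 → f/2.2 → f/2.5 → f/2.8 → f/3.2 — 2 1/3 stops stopped down (darker).
Shutter speed: 3.2 → 4 → 5 → 6 → 8 → 10 → 13 → 15 → 20 → 25 — 3 stops slower (brighter).
ISO: 80 → 100 → 125 → 160 → 200 → 250 → 320 — 2 stops higher (brighter).
Net: −2 1/3 +3 +2 = +2 2/3 stops.

2 2/3 stops brighter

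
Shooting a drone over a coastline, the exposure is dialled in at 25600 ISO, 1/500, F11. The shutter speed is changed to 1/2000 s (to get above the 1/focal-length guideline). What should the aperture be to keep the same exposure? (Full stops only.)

Shutter speed: 1/500 → 1/1000 → 1/2000 — 2 stops shorter (darker).
Need 2 stops brighter from the aperture: f/11 → f/8 → f/5.6.

f/5.6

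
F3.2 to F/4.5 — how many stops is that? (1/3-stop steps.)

1 stop

f/3.2 → f/3.5 → f/4 → f/4.5 — count the steps: 3 third-stops = 1 stop.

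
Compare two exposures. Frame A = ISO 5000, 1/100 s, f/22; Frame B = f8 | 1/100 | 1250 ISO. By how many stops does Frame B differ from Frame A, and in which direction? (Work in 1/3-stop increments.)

1 stop brighter

Aperture: f/22 → f/20 → f/18 → f/16 → f/14 → f/13 → f/11 → f/10 → f/9 → f/8 — 3 stops larger aperture (brighter).
Shutter speed: unchanged.
ISO: 5000 → 4000 → 3200 → 2500 → 2000 → 1600 → 1250 — 2 stops dropped (darker).
Net: +3 −2 = +1 stop.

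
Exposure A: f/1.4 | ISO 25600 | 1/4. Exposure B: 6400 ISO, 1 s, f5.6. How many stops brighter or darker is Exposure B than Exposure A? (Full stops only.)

Aperture: f/1.4 → f/2 → f/2.8 → f/4 → f/5.6 — 4 stops stopped down (darker).
Shutter speed: 1/4 → 1/2 → 1 — 2 stops slower (brighter).
ISO: 25600 → 12800 → 6400 — 2 stops dropped (darker).
Net: −4 +2 −2 = −4 stops.

4 stops darker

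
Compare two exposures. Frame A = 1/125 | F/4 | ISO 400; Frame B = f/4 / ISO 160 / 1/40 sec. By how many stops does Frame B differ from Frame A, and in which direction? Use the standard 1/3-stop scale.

1/3 stop brighter

Aperture: unchanged.
Shutter speed: 1/125 → 1/100 → 1/80 → 1/60 → 1/50 → 1/40 — 1 2/3 stops longer (brighter).
ISO: 400 → 320 → 250 → 200 → 160 — 1 1/3 stops dropped (darker).
Net: +1 2/3 −1 1/3 = +1/3 stops.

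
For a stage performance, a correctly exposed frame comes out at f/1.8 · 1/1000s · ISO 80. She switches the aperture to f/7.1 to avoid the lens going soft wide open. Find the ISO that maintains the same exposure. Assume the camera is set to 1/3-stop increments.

Aperture: f/1.8 → f/2 → f/2.2 → f/2.5 → f/2.8 → f/3.2 → f/3.5 → f/4 → f/4.5 → f/5 → f/5.6 → f/6.3 → f/7.1 — 4 stops narrower (darker).
Need 4 stops brighter from the ISO: 80 → 100 → 125 → 160 → 200 → 250 → 320 → 400 → 500 → 640 → 800 → 1000 → 1250.

ISO 1250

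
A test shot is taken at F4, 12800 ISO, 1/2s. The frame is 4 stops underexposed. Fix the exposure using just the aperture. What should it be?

f/1.0

Underexposed by 4 stops → need 4 stops brighter.
Aperture: f/4 → f/2.8 → f/2 → f/1.4 → f/1.0.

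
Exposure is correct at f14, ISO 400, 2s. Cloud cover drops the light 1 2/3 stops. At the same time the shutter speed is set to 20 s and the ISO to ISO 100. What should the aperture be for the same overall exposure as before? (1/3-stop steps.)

f/13

Scene light: 1 2/3 stops darker.
Shutter speed: 2 → 2.5 → 3.2 → 4 → 5 → 6 → 8 → 10 → 13 → 15 → 20 — 3 1/3 stops longer (brighter).
ISO: 400 → 320 → 250 → 200 → 160 → 125 → 100 — 2 stops lower (darker).
Net so far: 1/3 stop darker. Aperture: f/14 → f/13.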